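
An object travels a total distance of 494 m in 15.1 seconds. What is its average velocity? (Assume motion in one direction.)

v_avg = Δd / Δt = 494 / 15.1 = 32.72 m/s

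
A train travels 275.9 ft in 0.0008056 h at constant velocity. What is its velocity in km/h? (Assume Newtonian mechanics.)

d = 275.9 ft × 0.3048 = 84.0943 m
t = 0.0008056 h × 3600.0 = 2.90016 s
v = d / t = 84.0943 / 2.90016 = 28.9964 m/s
v = 28.9964 m/s / 0.2777777777777778 = 104.4 km/h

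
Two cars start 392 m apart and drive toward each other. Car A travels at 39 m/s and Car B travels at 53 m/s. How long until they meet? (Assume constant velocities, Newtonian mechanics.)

Combined speed: v_combined = 39 + 53 = 92 m/s
Time to meet: t = d/v_combined = 392/92 = 4.26 s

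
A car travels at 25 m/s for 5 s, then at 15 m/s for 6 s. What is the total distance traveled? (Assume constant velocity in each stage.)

d₁ = v₁t₁ = 25 × 5 = 125 m
d₂ = v₂t₂ = 15 × 6 = 90 m
d_total = 125 + 90 = 215 m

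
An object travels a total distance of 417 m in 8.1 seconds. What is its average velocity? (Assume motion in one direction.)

v_avg = Δd / Δt = 417 / 8.1 = 51.48 m/s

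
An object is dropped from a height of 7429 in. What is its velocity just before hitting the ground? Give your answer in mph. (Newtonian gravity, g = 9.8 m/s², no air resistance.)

h = 7429 in × 0.0254 = 188.697 m
v = √(2gh) = √(2 × 9.8 × 188.697) = 60.815 m/s
v = 60.815 m/s / 0.44704 = 136.0 mph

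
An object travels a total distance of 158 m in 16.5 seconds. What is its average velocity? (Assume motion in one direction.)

v_avg = Δd / Δt = 158 / 16.5 = 9.58 m/s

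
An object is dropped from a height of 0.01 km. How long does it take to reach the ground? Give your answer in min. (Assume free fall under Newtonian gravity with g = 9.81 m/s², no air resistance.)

h = 0.01 km × 1000.0 = 10.0 m
t = √(2h/g) = √(2 × 10.0 / 9.81) = 1.42784 s
t = 1.42784 s / 60.0 = 0.0238 min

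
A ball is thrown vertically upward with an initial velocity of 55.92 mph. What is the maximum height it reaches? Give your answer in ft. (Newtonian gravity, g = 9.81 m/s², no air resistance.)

v₀ = 55.92 mph × 0.44704 = 24.9985 m/s
h_max = v₀² / (2g) = 24.9985² / (2 × 9.81) = 624.925 / 19.62 = 31.8514 m
h_max = 31.8514 m / 0.3048 = 104.5 ft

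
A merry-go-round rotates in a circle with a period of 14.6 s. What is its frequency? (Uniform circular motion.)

f = 1/T = 1/14.6 = 0.0685 Hz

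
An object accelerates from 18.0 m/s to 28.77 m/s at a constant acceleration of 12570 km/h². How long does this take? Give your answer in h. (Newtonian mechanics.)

a = 12570 km/h² × 7.716049382716049e-05 = 0.9699074 m/s²
t = (v - v₀) / a = (28.77 - 18.0) / 0.9699074 = 11.10415 s
t = 11.10415 s / 3600.0 = 0.003084 h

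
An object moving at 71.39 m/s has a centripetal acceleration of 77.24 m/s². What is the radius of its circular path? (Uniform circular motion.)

r = v²/a_c = 71.39²/77.24 = 65.98 m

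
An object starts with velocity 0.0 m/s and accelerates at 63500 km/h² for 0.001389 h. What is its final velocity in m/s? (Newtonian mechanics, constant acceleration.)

a = 63500 km/h² × 7.716049382716049e-05 = 4.89969 m/s²
t = 0.001389 h × 3600.0 = 5.0004 s
v = v₀ + a × t = 0.0 + 4.89969 × 5.0004 = 24.5 m/s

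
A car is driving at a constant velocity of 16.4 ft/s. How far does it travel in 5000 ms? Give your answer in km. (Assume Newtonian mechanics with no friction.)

v = 16.4 ft/s × 0.3048 = 4.99872 m/s
t = 5000 ms × 0.001 = 5.0 s
d = v × t = 4.99872 × 5.0 = 24.9936 m
d = 24.9936 m / 1000.0 = 0.02499 km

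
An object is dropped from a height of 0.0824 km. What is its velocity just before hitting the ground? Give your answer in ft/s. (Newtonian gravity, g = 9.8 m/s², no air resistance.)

h = 0.0824 km × 1000.0 = 82.4 m
v = √(2gh) = √(2 × 9.8 × 82.4) = 40.1876 m/s
v = 40.1876 m/s / 0.3048 = 131.8 ft/s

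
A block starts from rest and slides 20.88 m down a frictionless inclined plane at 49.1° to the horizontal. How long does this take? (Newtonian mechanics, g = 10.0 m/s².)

a = g sin(θ) = 10.0 × sin(49.1°) = 7.5585 m/s²
t = √(2d/a) = √(2 × 20.88 / 7.5585) = 2.35 s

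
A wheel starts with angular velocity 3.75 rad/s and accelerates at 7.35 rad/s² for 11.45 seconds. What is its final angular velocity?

ω = ω₀ + αt = 3.75 + 7.35 × 11.45 = 87.91 rad/s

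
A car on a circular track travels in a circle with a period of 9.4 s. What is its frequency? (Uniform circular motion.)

f = 1/T = 1/9.4 = 0.1064 Hz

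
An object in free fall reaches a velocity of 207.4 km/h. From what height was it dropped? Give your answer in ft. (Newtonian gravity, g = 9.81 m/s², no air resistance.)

v = 207.4 km/h × 0.2777777777777778 = 57.6111 m/s
h = v² / (2g) = 57.6111² / (2 × 9.81) = 169.166 m
h = 169.166 m / 0.3048 = 555.0 ft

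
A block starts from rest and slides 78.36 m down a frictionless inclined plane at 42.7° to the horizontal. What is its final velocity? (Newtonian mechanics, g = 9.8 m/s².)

a = g sin(θ) = 9.8 × sin(42.7°) = 6.646 m/s²
v = √(2ad) = √(2 × 6.646 × 78.36) = 32.27 m/s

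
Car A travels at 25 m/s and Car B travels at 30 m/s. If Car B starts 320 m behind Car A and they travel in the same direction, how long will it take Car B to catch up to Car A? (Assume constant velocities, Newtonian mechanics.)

Relative speed: v_rel = 30 - 25 = 5 m/s
Time to catch: t = d₀/v_rel = 320/5 = 64.0 s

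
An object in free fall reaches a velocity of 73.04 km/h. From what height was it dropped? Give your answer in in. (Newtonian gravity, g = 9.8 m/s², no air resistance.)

v = 73.04 km/h × 0.2777777777777778 = 20.2889 m/s
h = v² / (2g) = 20.2889² / (2 × 9.8) = 21.002 m
h = 21.002 m / 0.0254 = 826.9 in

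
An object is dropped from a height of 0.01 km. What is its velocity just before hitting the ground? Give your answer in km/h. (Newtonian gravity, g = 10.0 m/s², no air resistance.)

h = 0.01 km × 1000.0 = 10.0 m
v = √(2gh) = √(2 × 10.0 × 10.0) = 14.1421 m/s
v = 14.1421 m/s / 0.2777777777777778 = 50.91 km/h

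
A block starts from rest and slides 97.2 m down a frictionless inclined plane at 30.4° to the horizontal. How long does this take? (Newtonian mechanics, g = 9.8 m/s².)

a = g sin(θ) = 9.8 × sin(30.4°) = 4.9591 m/s²
t = √(2d/a) = √(2 × 97.2 / 4.9591) = 6.26 s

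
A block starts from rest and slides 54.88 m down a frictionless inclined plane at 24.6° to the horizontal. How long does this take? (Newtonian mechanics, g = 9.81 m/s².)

a = g sin(θ) = 9.81 × sin(24.6°) = 4.0837 m/s²
t = √(2d/a) = √(2 × 54.88 / 4.0837) = 5.18 s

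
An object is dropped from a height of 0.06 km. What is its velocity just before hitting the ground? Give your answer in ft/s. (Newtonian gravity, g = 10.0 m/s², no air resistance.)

h = 0.06 km × 1000.0 = 60.0 m
v = √(2gh) = √(2 × 10.0 × 60.0) = 34.641 m/s
v = 34.641 m/s / 0.3048 = 113.7 ft/s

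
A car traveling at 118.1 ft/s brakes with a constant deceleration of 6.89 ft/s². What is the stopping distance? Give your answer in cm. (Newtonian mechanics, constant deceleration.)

v₀ = 118.1 ft/s × 0.3048 = 35.9969 m/s
a = 6.89 ft/s² × 0.3048 = 2.10007 m/s²
d = v₀² / (2a) = 35.9969² / (2 × 2.10007) = 1295.78 / 4.20014 = 308.509 m
d = 308.509 m / 0.01 = 30850 cm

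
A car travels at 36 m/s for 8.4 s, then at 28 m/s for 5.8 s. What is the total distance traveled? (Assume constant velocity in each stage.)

d₁ = v₁t₁ = 36 × 8.4 = 302.4 m
d₂ = v₂t₂ = 28 × 5.8 = 162.4 m
d_total = 302.4 + 162.4 = 464.8 m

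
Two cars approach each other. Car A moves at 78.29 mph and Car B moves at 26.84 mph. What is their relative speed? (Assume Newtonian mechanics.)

v_rel = v_A + v_B = 78.29 + 26.84 = 105.13 mph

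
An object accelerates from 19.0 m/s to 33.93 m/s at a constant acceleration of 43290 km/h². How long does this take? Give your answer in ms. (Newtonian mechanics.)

a = 43290 km/h² × 7.716049382716049e-05 = 3.34028 m/s²
t = (v - v₀) / a = (33.93 - 19.0) / 3.34028 = 4.46969 s
t = 4.46969 s / 0.001 = 4470 ms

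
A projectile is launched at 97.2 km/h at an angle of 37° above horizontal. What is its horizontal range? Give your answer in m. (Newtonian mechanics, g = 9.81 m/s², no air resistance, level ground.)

v₀ = 97.2 km/h × 0.2777777777777778 = 27.0 m/s
R = v₀² × sin(2θ) / g = 27.0² × sin(2 × 37°) / 9.81 = 729.0 × 0.961262 / 9.81 = 71.43 m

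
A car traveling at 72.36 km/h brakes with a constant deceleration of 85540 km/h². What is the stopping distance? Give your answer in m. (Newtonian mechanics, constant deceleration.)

v₀ = 72.36 km/h × 0.2777777777777778 = 20.1 m/s
a = 85540 km/h² × 7.716049382716049e-05 = 6.60031 m/s²
d = v₀² / (2a) = 20.1² / (2 × 6.60031) = 404.01 / 13.2006 = 30.61 m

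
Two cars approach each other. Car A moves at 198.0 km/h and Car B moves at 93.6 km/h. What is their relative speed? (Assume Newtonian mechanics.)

v_rel = v_A + v_B = 198.0 + 93.6 = 291.6 km/h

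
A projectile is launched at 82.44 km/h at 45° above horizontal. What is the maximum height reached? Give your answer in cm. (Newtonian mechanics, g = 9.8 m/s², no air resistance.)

v₀ = 82.44 km/h × 0.2777777777777778 = 22.9 m/s
H = v₀² × sin²(θ) / (2g) = 22.9² × sin(45°)² / (2 × 9.8) = 524.41 × 0.5 / 19.6 = 13.3778 m
H = 13.3778 m / 0.01 = 1338 cm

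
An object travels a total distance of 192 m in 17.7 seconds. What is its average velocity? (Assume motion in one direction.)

v_avg = Δd / Δt = 192 / 17.7 = 10.85 m/s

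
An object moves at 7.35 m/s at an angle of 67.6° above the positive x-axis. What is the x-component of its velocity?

vₓ = v cos(θ) = 7.35 × cos(67.6°) = 2.8 m/s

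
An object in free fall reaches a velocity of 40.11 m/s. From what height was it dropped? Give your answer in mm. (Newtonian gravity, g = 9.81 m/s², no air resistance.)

h = v² / (2g) = 40.11² / (2 × 9.81) = 81.9986 m
h = 81.9986 m / 0.001 = 82000 mm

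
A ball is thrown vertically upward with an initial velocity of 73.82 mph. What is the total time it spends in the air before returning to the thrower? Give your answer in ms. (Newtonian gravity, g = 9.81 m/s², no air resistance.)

v₀ = 73.82 mph × 0.44704 = 33.0005 m/s
t_total = 2 × v₀ / g = 2 × 33.0005 / 9.81 = 6.72793 s
t_total = 6.72793 s / 0.001 = 6728 ms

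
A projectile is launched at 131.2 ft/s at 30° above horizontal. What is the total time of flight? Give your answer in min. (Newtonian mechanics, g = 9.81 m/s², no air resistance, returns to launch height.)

v₀ = 131.2 ft/s × 0.3048 = 39.9898 m/s
T = 2 × v₀ × sin(θ) / g = 2 × 39.9898 × sin(30°) / 9.81 = 2 × 39.9898 × 0.5 / 9.81 = 4.07643 s
T = 4.07643 s / 60.0 = 0.06794 min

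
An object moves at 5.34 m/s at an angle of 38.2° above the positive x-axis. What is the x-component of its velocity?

vₓ = v cos(θ) = 5.34 × cos(38.2°) = 4.2 m/s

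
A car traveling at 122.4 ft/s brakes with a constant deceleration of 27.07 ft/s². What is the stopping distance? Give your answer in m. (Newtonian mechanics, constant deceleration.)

v₀ = 122.4 ft/s × 0.3048 = 37.30752 m/s
a = 27.07 ft/s² × 0.3048 = 8.250936 m/s²
d = v₀² / (2a) = 37.30752² / (2 × 8.250936) = 1391.851 / 16.50187 = 84.35 m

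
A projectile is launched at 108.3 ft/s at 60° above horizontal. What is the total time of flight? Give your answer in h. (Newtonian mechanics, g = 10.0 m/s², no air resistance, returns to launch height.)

v₀ = 108.3 ft/s × 0.3048 = 33.0098 m/s
T = 2 × v₀ × sin(θ) / g = 2 × 33.0098 × sin(60°) / 10.0 = 2 × 33.0098 × 0.866025 / 10.0 = 5.71746 s
T = 5.71746 s / 3600.0 = 0.001588 h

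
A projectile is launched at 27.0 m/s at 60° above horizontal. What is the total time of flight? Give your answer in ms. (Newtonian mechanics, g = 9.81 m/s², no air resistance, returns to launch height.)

T = 2 × v₀ × sin(θ) / g = 2 × 27.0 × sin(60°) / 9.81 = 2 × 27.0 × 0.866025 / 9.81 = 4.76711 s
T = 4.76711 s / 0.001 = 4767 ms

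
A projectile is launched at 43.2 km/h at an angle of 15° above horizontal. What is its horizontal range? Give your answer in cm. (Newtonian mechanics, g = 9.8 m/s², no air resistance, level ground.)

v₀ = 43.2 km/h × 0.2777777777777778 = 12.0 m/s
R = v₀² × sin(2θ) / g = 12.0² × sin(2 × 15°) / 9.8 = 144.0 × 0.5 / 9.8 = 7.34694 m
R = 7.34694 m / 0.01 = 734.7 cm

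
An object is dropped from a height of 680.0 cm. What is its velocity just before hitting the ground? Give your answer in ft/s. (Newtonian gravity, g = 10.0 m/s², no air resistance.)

h = 680.0 cm × 0.01 = 6.8 m
v = √(2gh) = √(2 × 10.0 × 6.8) = 11.6619 m/s
v = 11.6619 m/s / 0.3048 = 38.26 ft/s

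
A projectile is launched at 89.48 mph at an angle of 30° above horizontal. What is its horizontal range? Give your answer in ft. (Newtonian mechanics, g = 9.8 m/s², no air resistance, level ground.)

v₀ = 89.48 mph × 0.44704 = 40.0011 m/s
R = v₀² × sin(2θ) / g = 40.0011² × sin(2 × 30°) / 9.8 = 1600.09 × 0.866025 / 9.8 = 141.4 m
R = 141.4 m / 0.3048 = 463.9 ft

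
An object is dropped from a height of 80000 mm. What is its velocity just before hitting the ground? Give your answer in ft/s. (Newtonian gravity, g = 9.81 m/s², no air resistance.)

h = 80000 mm × 0.001 = 80.0 m
v = √(2gh) = √(2 × 9.81 × 80.0) = 39.6182 m/s
v = 39.6182 m/s / 0.3048 = 130.0 ft/s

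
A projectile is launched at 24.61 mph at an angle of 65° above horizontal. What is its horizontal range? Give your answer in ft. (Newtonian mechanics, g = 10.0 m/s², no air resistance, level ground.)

v₀ = 24.61 mph × 0.44704 = 11.0017 m/s
R = v₀² × sin(2θ) / g = 11.0017² × sin(2 × 65°) / 10.0 = 121.037 × 0.766044 / 10.0 = 9.27197 m
R = 9.27197 m / 0.3048 = 30.42 ft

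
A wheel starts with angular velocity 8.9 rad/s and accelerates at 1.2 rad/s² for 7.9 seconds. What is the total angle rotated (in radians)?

θ = ω₀t + ½αt² = 8.9×7.9 + ½×1.2×7.9² = 107.76 rad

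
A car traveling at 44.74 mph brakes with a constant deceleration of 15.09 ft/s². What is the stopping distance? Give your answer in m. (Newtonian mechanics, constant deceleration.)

v₀ = 44.74 mph × 0.44704 = 20.0006 m/s
a = 15.09 ft/s² × 0.3048 = 4.59943 m/s²
d = v₀² / (2a) = 20.0006² / (2 × 4.59943) = 400.024 / 9.19886 = 43.49 m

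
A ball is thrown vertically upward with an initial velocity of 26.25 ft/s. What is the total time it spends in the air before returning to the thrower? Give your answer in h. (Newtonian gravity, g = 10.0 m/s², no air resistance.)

v₀ = 26.25 ft/s × 0.3048 = 8.001 m/s
t_total = 2 × v₀ / g = 2 × 8.001 / 10.0 = 1.6002 s
t_total = 1.6002 s / 3600.0 = 0.0004445 h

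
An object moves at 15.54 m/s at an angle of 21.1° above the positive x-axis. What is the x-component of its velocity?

vₓ = v cos(θ) = 15.54 × cos(21.1°) = 14.5 m/s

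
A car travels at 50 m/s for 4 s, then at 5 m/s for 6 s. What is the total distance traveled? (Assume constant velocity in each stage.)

d₁ = v₁t₁ = 50 × 4 = 200 m
d₂ = v₂t₂ = 5 × 6 = 30 m
d_total = 200 + 30 = 230 m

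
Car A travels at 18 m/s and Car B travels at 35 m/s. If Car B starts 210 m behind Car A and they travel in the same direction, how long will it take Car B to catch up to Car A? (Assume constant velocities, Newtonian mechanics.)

Relative speed: v_rel = 35 - 18 = 17 m/s
Time to catch: t = d₀/v_rel = 210/17 = 12.35 s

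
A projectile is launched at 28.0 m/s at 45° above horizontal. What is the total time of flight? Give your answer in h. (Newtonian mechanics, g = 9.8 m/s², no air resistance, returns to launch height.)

T = 2 × v₀ × sin(θ) / g = 2 × 28.0 × sin(45°) / 9.8 = 2 × 28.0 × 0.707107 / 9.8 = 4.04061 s
T = 4.04061 s / 3600.0 = 0.001122 h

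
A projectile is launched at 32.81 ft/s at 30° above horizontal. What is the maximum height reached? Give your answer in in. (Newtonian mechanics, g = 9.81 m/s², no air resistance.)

v₀ = 32.81 ft/s × 0.3048 = 10.0005 m/s
H = v₀² × sin²(θ) / (2g) = 10.0005² × sin(30°)² / (2 × 9.81) = 100.01 × 0.25 / 19.62 = 1.27434 m
H = 1.27434 m / 0.0254 = 50.17 in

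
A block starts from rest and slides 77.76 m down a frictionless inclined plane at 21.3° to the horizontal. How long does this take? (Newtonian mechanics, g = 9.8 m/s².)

a = g sin(θ) = 9.8 × sin(21.3°) = 3.5599 m/s²
t = √(2d/a) = √(2 × 77.76 / 3.5599) = 6.61 s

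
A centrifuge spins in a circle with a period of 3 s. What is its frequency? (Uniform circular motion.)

f = 1/T = 1/3 = 0.3333 Hz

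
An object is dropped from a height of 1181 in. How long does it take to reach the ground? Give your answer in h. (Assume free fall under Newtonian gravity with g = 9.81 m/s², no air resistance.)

h = 1181 in × 0.0254 = 29.9974 m
t = √(2h/g) = √(2 × 29.9974 / 9.81) = 2.47299 s
t = 2.47299 s / 3600.0 = 0.0006869 h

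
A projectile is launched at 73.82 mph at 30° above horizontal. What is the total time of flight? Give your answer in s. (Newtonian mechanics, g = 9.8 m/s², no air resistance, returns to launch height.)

v₀ = 73.82 mph × 0.44704 = 33.0005 m/s
T = 2 × v₀ × sin(θ) / g = 2 × 33.0005 × sin(30°) / 9.8 = 2 × 33.0005 × 0.5 / 9.8 = 3.367 s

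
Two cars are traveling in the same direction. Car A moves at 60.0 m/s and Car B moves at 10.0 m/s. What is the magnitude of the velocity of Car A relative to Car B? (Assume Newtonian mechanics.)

v_rel = |v_A - v_B| = |60.0 - 10.0| = 50.0 m/s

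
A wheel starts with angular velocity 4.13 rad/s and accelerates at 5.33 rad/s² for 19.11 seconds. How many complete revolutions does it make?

θ = ω₀t + ½αt² = 4.13×19.11 + ½×5.33×19.11² = 1052.1612465 rad
Total revolutions = θ/(2π) = 1052.1612465/(2π) = 167.46
Complete revolutions = ⌊167.46⌋ = 167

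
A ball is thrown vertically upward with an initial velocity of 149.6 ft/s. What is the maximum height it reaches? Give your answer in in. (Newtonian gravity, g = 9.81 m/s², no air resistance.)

v₀ = 149.6 ft/s × 0.3048 = 45.5981 m/s
h_max = v₀² / (2g) = 45.5981² / (2 × 9.81) = 2079.19 / 19.62 = 105.973 m
h_max = 105.973 m / 0.0254 = 4172 in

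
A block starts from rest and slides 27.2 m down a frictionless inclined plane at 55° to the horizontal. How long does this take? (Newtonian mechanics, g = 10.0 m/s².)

a = g sin(θ) = 10.0 × sin(55°) = 8.1915 m/s²
t = √(2d/a) = √(2 × 27.2 / 8.1915) = 2.58 s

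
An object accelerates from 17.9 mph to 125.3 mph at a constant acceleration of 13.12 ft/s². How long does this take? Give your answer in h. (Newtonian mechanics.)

v₀ = 17.9 mph × 0.44704 = 8.00202 m/s
v = 125.3 mph × 0.44704 = 56.0141 m/s
a = 13.12 ft/s² × 0.3048 = 3.99898 m/s²
t = (v - v₀) / a = (56.0141 - 8.00202) / 3.99898 = 12.0061 s
t = 12.0061 s / 3600.0 = 0.003335 h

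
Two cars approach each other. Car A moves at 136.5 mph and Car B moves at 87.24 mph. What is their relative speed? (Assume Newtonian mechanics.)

v_rel = v_A + v_B = 136.5 + 87.24 = 223.74 mph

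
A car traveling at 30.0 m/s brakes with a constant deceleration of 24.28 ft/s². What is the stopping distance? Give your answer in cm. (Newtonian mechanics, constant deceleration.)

a = 24.28 ft/s² × 0.3048 = 7.40054 m/s²
d = v₀² / (2a) = 30.0² / (2 × 7.40054) = 900.0 / 14.8011 = 60.8063 m
d = 60.8063 m / 0.01 = 6081 cm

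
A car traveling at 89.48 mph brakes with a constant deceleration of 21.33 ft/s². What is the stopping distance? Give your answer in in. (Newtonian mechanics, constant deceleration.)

v₀ = 89.48 mph × 0.44704 = 40.0011 m/s
a = 21.33 ft/s² × 0.3048 = 6.50138 m/s²
d = v₀² / (2a) = 40.0011² / (2 × 6.50138) = 1600.09 / 13.0028 = 123.057 m
d = 123.057 m / 0.0254 = 4845 in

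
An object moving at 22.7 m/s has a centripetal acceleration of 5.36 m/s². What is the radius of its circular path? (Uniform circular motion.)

r = v²/a_c = 22.7²/5.36 = 96.14 m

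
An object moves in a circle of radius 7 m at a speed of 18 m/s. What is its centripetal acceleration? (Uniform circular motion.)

a_c = v²/r = 18²/7 = 324/7 = 46.29 m/s²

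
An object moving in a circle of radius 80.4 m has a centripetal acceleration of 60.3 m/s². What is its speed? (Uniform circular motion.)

v = √(a_c × r) = √(60.3 × 80.4) = 69.63 m/s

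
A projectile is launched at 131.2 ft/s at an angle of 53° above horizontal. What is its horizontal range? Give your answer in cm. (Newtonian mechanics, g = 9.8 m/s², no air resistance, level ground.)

v₀ = 131.2 ft/s × 0.3048 = 39.9898 m/s
R = v₀² × sin(2θ) / g = 39.9898² × sin(2 × 53°) / 9.8 = 1599.18 × 0.961262 / 9.8 = 156.86 m
R = 156.86 m / 0.01 = 15690 cm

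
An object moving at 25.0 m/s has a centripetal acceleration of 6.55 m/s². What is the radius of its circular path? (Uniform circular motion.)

r = v²/a_c = 25.0²/6.55 = 95.42 m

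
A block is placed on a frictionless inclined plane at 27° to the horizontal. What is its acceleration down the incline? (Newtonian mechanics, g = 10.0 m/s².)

a = g sin(θ) = 10.0 × sin(27°) = 10.0 × 0.454 = 4.54 m/s²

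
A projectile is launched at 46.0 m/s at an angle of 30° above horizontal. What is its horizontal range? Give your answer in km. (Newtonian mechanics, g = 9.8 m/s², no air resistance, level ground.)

R = v₀² × sin(2θ) / g = 46.0² × sin(2 × 30°) / 9.8 = 2116.0 × 0.866025 / 9.8 = 186.991 m
R = 186.991 m / 1000.0 = 0.187 km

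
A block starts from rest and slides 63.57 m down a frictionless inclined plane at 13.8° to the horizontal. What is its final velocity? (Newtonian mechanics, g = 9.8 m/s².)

a = g sin(θ) = 9.8 × sin(13.8°) = 2.3376 m/s²
v = √(2ad) = √(2 × 2.3376 × 63.57) = 17.24 m/s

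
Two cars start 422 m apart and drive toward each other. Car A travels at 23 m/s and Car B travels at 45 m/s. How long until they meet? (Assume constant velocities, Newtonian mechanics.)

Combined speed: v_combined = 23 + 45 = 68 m/s
Time to meet: t = d/v_combined = 422/68 = 6.21 s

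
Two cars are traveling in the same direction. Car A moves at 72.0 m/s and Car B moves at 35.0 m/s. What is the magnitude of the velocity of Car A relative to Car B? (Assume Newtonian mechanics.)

v_rel = |v_A - v_B| = |72.0 - 35.0| = 37.0 m/s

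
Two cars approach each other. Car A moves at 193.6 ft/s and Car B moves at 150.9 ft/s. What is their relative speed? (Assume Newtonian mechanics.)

v_rel = v_A + v_B = 193.6 + 150.9 = 344.5 ft/s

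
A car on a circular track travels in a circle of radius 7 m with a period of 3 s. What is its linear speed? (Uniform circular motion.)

v = 2πr/T = 2π×7/3 = 14.66 m/s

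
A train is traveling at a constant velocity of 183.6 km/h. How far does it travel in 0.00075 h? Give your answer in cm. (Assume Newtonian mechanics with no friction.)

v = 183.6 km/h × 0.2777777777777778 = 51.0 m/s
t = 0.00075 h × 3600.0 = 2.7 s
d = v × t = 51.0 × 2.7 = 137.7 m
d = 137.7 m / 0.01 = 13770 cm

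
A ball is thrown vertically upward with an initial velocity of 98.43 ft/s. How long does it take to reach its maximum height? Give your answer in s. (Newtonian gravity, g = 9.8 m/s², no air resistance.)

v₀ = 98.43 ft/s × 0.3048 = 30.0015 m/s
t_up = v₀ / g = 30.0015 / 9.8 = 3.061 s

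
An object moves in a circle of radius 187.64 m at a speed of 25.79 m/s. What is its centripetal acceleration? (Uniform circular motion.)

a_c = v²/r = 25.79²/187.64 = 665.1241/187.64 = 3.54 m/s²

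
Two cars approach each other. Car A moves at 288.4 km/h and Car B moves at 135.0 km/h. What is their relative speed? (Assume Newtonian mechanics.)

v_rel = v_A + v_B = 288.4 + 135.0 = 423.4 km/h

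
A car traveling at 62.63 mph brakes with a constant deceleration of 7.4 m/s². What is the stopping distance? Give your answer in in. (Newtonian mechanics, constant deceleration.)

v₀ = 62.63 mph × 0.44704 = 27.9981 m/s
d = v₀² / (2a) = 27.9981² / (2 × 7.4) = 783.894 / 14.8 = 52.9658 m
d = 52.9658 m / 0.0254 = 2085 in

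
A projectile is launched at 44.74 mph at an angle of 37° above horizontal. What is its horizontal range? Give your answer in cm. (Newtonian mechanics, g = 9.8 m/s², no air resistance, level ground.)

v₀ = 44.74 mph × 0.44704 = 20.0006 m/s
R = v₀² × sin(2θ) / g = 20.0006² × sin(2 × 37°) / 9.8 = 400.024 × 0.961262 / 9.8 = 39.2375 m
R = 39.2375 m / 0.01 = 3924 cm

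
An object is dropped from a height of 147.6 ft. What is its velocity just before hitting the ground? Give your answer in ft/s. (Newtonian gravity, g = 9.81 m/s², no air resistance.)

h = 147.6 ft × 0.3048 = 44.9885 m
v = √(2gh) = √(2 × 9.81 × 44.9885) = 29.7098 m/s
v = 29.7098 m/s / 0.3048 = 97.47 ft/s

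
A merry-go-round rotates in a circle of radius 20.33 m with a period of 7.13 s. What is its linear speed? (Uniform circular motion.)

v = 2πr/T = 2π×20.33/7.13 = 17.92 m/s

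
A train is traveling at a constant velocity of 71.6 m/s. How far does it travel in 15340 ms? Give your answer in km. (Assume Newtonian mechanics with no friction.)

t = 15340 ms × 0.001 = 15.34 s
d = v × t = 71.6 × 15.34 = 1098.34 m
d = 1098.34 m / 1000.0 = 1.098 km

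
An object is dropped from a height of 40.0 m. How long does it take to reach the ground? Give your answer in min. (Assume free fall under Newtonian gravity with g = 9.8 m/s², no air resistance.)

t = √(2h/g) = √(2 × 40.0 / 9.8) = 2.85714 s
t = 2.85714 s / 60.0 = 0.04762 min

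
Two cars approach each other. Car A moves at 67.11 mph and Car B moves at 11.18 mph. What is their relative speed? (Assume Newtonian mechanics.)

v_rel = v_A + v_B = 67.11 + 11.18 = 78.29 mph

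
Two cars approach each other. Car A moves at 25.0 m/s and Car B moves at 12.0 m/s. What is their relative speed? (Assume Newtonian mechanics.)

v_rel = v_A + v_B = 25.0 + 12.0 = 37.0 m/s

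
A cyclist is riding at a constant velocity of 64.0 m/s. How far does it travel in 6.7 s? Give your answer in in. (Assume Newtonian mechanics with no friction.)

d = v × t = 64.0 × 6.7 = 428.8 m
d = 428.8 m / 0.0254 = 16880 in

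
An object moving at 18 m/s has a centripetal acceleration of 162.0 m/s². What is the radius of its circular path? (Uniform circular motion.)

r = v²/a_c = 18²/162.0 = 2.0 m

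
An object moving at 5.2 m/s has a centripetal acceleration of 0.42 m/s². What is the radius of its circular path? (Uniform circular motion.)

r = v²/a_c = 5.2²/0.42 = 64.38 m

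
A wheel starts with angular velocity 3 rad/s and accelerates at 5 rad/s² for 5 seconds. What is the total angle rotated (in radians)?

θ = ω₀t + ½αt² = 3×5 + ½×5×5² = 77.5 rad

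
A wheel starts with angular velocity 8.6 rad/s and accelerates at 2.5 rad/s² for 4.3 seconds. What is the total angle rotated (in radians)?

θ = ω₀t + ½αt² = 8.6×4.3 + ½×2.5×4.3² = 60.09 rad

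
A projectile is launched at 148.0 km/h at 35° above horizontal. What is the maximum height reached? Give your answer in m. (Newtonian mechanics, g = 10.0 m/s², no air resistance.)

v₀ = 148.0 km/h × 0.2777777777777778 = 41.1111 m/s
H = v₀² × sin²(θ) / (2g) = 41.1111² × sin(35°)² / (2 × 10.0) = 1690.12 × 0.32899 / 20.0 = 27.8 m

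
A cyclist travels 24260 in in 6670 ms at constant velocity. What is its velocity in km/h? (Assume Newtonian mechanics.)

d = 24260 in × 0.0254 = 616.204 m
t = 6670 ms × 0.001 = 6.67 s
v = d / t = 616.204 / 6.67 = 92.3844 m/s
v = 92.3844 m/s / 0.2777777777777778 = 332.6 km/h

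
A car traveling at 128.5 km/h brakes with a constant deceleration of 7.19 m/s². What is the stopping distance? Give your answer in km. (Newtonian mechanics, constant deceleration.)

v₀ = 128.5 km/h × 0.2777777777777778 = 35.6944 m/s
d = v₀² / (2a) = 35.6944² / (2 × 7.19) = 1274.09 / 14.38 = 88.6015 m
d = 88.6015 m / 1000.0 = 0.0886 km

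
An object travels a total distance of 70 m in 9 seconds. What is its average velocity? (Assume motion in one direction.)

v_avg = Δd / Δt = 70 / 9 = 7.78 m/s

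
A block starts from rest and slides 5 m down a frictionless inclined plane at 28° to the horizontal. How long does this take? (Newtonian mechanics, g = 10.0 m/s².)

a = g sin(θ) = 10.0 × sin(28°) = 4.6947 m/s²
t = √(2d/a) = √(2 × 5 / 4.6947) = 1.46 s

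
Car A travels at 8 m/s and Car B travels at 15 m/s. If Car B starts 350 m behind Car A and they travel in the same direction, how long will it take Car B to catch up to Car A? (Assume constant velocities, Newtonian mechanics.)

Relative speed: v_rel = 15 - 8 = 7 m/s
Time to catch: t = d₀/v_rel = 350/7 = 50.0 s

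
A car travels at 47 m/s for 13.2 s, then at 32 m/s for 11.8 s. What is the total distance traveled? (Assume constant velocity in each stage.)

d₁ = v₁t₁ = 47 × 13.2 = 620.4 m
d₂ = v₂t₂ = 32 × 11.8 = 377.6 m
d_total = 620.4 + 377.6 = 998.0 m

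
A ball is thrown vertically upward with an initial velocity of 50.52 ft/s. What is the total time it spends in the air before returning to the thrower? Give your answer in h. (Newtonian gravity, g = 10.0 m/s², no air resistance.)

v₀ = 50.52 ft/s × 0.3048 = 15.3985 m/s
t_total = 2 × v₀ / g = 2 × 15.3985 / 10.0 = 3.0797 s
t_total = 3.0797 s / 3600.0 = 0.0008555 h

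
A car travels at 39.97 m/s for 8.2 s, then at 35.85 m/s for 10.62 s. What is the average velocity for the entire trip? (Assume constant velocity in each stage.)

d₁ = v₁t₁ = 39.97 × 8.2 = 327.754 m
d₂ = v₂t₂ = 35.85 × 10.62 = 380.727 m
d_total = 708.481 m, t_total = 18.82 s
v_avg = d_total/t_total = 708.481/18.82 = 37.65 m/s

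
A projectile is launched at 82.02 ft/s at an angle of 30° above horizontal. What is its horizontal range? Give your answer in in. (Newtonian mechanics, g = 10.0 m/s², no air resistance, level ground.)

v₀ = 82.02 ft/s × 0.3048 = 24.9997 m/s
R = v₀² × sin(2θ) / g = 24.9997² × sin(2 × 30°) / 10.0 = 624.985 × 0.866025 / 10.0 = 54.1253 m
R = 54.1253 m / 0.0254 = 2131 in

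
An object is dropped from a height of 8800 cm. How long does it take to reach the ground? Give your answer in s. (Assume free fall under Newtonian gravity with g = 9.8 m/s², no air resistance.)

h = 8800 cm × 0.01 = 88.0 m
t = √(2h/g) = √(2 × 88.0 / 9.8) = 4.238 s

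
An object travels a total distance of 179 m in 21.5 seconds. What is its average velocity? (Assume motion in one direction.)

v_avg = Δd / Δt = 179 / 21.5 = 8.33 m/s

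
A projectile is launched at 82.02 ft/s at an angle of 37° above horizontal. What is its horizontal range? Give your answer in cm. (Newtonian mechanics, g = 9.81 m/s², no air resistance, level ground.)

v₀ = 82.02 ft/s × 0.3048 = 24.9997 m/s
R = v₀² × sin(2θ) / g = 24.9997² × sin(2 × 37°) / 9.81 = 624.985 × 0.961262 / 9.81 = 61.241 m
R = 61.241 m / 0.01 = 6124 cm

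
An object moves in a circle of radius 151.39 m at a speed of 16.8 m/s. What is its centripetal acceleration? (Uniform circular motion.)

a_c = v²/r = 16.8²/151.39 = 282.24/151.39 = 1.86 m/s²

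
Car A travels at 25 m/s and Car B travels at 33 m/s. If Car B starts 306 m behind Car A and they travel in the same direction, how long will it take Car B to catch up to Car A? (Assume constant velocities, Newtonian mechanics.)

Relative speed: v_rel = 33 - 25 = 8 m/s
Time to catch: t = d₀/v_rel = 306/8 = 38.25 s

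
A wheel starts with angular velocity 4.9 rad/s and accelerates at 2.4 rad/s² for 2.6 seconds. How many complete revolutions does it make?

θ = ω₀t + ½αt² = 4.9×2.6 + ½×2.4×2.6² = 20.852 rad
Total revolutions = θ/(2π) = 20.852/(2π) = 3.32
Complete revolutions = ⌊3.32⌋ = 3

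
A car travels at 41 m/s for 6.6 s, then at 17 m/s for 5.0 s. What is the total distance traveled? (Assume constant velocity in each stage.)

d₁ = v₁t₁ = 41 × 6.6 = 270.6 m
d₂ = v₂t₂ = 17 × 5.0 = 85.0 m
d_total = 270.6 + 85.0 = 355.6 m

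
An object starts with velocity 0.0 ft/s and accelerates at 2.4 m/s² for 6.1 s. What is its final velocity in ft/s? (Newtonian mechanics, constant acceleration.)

v₀ = 0.0 ft/s × 0.3048 = 0.0 m/s
v = v₀ + a × t = 0.0 + 2.4 × 6.1 = 14.64 m/s
v = 14.64 m/s / 0.3048 = 48.03 ft/s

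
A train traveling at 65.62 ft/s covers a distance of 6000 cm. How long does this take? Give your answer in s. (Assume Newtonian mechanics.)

d = 6000 cm × 0.01 = 60.0 m
v = 65.62 ft/s × 0.3048 = 20.001 m/s
t = d / v = 60.0 / 20.001 = 3.0 s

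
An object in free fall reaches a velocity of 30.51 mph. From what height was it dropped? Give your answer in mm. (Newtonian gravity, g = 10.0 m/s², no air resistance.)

v = 30.51 mph × 0.44704 = 13.6392 m/s
h = v² / (2g) = 13.6392² / (2 × 10.0) = 9.30139 m
h = 9.30139 m / 0.001 = 9301 mm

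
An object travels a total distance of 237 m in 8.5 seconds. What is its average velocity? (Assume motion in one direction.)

v_avg = Δd / Δt = 237 / 8.5 = 27.88 m/s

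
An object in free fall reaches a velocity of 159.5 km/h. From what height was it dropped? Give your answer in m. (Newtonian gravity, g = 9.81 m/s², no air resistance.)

v = 159.5 km/h × 0.2777777777777778 = 44.3056 m/s
h = v² / (2g) = 44.3056² / (2 × 9.81) = 100.1 m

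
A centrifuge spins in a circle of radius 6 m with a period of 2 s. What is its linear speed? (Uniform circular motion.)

v = 2πr/T = 2π×6/2 = 18.85 m/s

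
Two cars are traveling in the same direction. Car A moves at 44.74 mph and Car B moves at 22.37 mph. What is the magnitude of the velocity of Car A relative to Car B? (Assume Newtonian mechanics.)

v_rel = |v_A - v_B| = |44.74 - 22.37| = 22.37 mph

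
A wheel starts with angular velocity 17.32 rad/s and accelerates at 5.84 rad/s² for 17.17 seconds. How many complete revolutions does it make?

θ = ω₀t + ½αt² = 17.32×17.17 + ½×5.84×17.17² = 1158.226388 rad
Total revolutions = θ/(2π) = 1158.226388/(2π) = 184.34
Complete revolutions = ⌊184.34⌋ = 184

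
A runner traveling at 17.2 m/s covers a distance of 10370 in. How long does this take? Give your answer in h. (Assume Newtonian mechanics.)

d = 10370 in × 0.0254 = 263.398 m
t = d / v = 263.398 / 17.2 = 15.3138 s
t = 15.3138 s / 3600.0 = 0.004254 h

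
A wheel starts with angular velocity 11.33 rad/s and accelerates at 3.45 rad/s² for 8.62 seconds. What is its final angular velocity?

ω = ω₀ + αt = 11.33 + 3.45 × 8.62 = 41.07 rad/s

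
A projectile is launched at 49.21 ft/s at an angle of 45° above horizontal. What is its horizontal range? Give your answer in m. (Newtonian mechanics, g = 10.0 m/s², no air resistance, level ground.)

v₀ = 49.21 ft/s × 0.3048 = 14.9992 m/s
R = v₀² × sin(2θ) / g = 14.9992² × sin(2 × 45°) / 10.0 = 224.976 × 1.0 / 10.0 = 22.5 m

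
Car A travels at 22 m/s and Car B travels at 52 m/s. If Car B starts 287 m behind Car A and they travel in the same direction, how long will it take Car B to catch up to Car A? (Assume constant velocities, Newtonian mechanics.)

Relative speed: v_rel = 52 - 22 = 30 m/s
Time to catch: t = d₀/v_rel = 287/30 = 9.57 s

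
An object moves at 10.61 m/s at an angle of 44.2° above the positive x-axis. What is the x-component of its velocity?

vₓ = v cos(θ) = 10.61 × cos(44.2°) = 7.61 m/s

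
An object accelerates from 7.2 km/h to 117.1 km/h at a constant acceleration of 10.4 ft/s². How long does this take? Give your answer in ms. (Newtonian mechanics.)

v₀ = 7.2 km/h × 0.2777777777777778 = 2.0 m/s
v = 117.1 km/h × 0.2777777777777778 = 32.5278 m/s
a = 10.4 ft/s² × 0.3048 = 3.16992 m/s²
t = (v - v₀) / a = (32.5278 - 2.0) / 3.16992 = 9.63046 s
t = 9.63046 s / 0.001 = 9630 ms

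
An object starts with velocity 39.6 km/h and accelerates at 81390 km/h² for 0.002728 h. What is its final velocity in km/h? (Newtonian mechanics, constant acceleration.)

v₀ = 39.6 km/h × 0.2777777777777778 = 11.0 m/s
a = 81390 km/h² × 7.716049382716049e-05 = 6.28009 m/s²
t = 0.002728 h × 3600.0 = 9.8208 s
v = v₀ + a × t = 11.0 + 6.28009 × 9.8208 = 72.6755 m/s
v = 72.6755 m/s / 0.2777777777777778 = 261.6 km/h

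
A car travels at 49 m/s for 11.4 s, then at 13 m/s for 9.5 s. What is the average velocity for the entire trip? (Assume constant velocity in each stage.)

d₁ = v₁t₁ = 49 × 11.4 = 558.6 m
d₂ = v₂t₂ = 13 × 9.5 = 123.5 m
d_total = 682.1 m, t_total = 20.9 s
v_avg = d_total/t_total = 682.1/20.9 = 32.64 m/s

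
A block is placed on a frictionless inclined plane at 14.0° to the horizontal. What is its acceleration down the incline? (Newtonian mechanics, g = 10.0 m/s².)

a = g sin(θ) = 10.0 × sin(14.0°) = 10.0 × 0.2419 = 2.42 m/s²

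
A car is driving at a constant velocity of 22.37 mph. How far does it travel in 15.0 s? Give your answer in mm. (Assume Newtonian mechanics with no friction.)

v = 22.37 mph × 0.44704 = 10.0003 m/s
d = v × t = 10.0003 × 15.0 = 150.004 m
d = 150.004 m / 0.001 = 150000 mm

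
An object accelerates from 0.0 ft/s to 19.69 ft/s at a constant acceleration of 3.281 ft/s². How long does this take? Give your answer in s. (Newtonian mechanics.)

v₀ = 0.0 ft/s × 0.3048 = 0.0 m/s
v = 19.69 ft/s × 0.3048 = 6.00151 m/s
a = 3.281 ft/s² × 0.3048 = 1.00005 m/s²
t = (v - v₀) / a = (6.00151 - 0.0) / 1.00005 = 6.001 s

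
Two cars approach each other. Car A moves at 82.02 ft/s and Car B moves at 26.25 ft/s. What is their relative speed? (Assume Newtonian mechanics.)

v_rel = v_A + v_B = 82.02 + 26.25 = 108.27 ft/s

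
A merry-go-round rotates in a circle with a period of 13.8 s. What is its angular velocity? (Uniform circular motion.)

ω = 2π/T = 2π/13.8 = 0.4553 rad/s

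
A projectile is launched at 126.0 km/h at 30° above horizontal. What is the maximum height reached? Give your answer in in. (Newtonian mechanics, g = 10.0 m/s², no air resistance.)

v₀ = 126.0 km/h × 0.2777777777777778 = 35.0 m/s
H = v₀² × sin²(θ) / (2g) = 35.0² × sin(30°)² / (2 × 10.0) = 1225.0 × 0.25 / 20.0 = 15.3125 m
H = 15.3125 m / 0.0254 = 602.9 in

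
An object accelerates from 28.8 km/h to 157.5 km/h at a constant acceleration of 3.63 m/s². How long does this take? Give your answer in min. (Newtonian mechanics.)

v₀ = 28.8 km/h × 0.2777777777777778 = 8.0 m/s
v = 157.5 km/h × 0.2777777777777778 = 43.75 m/s
t = (v - v₀) / a = (43.75 - 8.0) / 3.63 = 9.84848 s
t = 9.84848 s / 60.0 = 0.1641 min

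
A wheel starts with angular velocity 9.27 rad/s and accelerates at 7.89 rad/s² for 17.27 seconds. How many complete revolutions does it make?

θ = ω₀t + ½αt² = 9.27×17.27 + ½×7.89×17.27² = 1336.7005905 rad
Total revolutions = θ/(2π) = 1336.7005905/(2π) = 212.74
Complete revolutions = ⌊212.74⌋ = 212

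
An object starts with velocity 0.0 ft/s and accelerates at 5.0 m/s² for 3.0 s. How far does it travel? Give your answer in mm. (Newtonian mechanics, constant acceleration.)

v₀ = 0.0 ft/s × 0.3048 = 0.0 m/s
d = v₀ × t + ½ × a × t² = 0.0 × 3.0 + 0.5 × 5.0 × 3.0² = 22.5 m
d = 22.5 m / 0.001 = 22500 mm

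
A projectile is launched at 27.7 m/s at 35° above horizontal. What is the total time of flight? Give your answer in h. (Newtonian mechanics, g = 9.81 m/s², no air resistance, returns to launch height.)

T = 2 × v₀ × sin(θ) / g = 2 × 27.7 × sin(35°) / 9.81 = 2 × 27.7 × 0.573576 / 9.81 = 3.23915 s
T = 3.23915 s / 3600.0 = 0.0008998 h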